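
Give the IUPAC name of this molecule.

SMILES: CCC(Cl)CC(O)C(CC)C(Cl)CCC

The longest chain bearing the –OH group is 10 carbons long (decane).
The highest-priority functional group is an alcohol (–OH), so the name ends in -ol.
The numbering direction is chosen so that numbering from this end puts the hydroxyl group at C-5 rather than C-6.
That gives the hydroxyl at C-5; chloro groups at C-3 and C-7; an ethyl group at C-6.
Prefixes are listed alphabetically: chloro, ethyl.
Assembling the pieces gives 3,7-dichloro-6-ethyldecan-5-ol.

3,7-dichloro-6-ethyldecan-5-ol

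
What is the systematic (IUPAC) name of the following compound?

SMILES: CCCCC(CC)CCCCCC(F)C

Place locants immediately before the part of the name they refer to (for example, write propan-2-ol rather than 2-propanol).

The parent chain contains 12 carbons (dodecane).
Choose the numbering such that the substituent locant set {2,8} is lower than {5,11} at the first point of difference.
With this numbering: an ethyl group at C-8; a fluoro group at C-2.
Prefixes are listed alphabetically: ethyl, fluoro.
Assembling the pieces gives 8-ethyl-2-fluorododecane.

8-ethyl-2-fluorododecane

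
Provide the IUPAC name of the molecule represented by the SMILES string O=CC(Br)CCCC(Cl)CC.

Counting along the main chain through the –CHO group gives 8 carbons: the parent is octane.
The highest-priority functional group is an aldehyde (terminal –CHO), so the name ends in -al.
Choose the numbering such that the aldehyde carbon is C-1 by definition.
That gives a bromo group at C-2; a chloro group at C-6.
The substituents are ordered alphabetically, ignoring any di-/tri- multipliers.
The name is 2-bromo-6-chlorooctanal.

2-bromo-6-chlorooctanal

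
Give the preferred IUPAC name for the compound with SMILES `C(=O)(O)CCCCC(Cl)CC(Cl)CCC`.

6,8-dichloroundecanoic acid

The longest carbon chain that includes the –COOH group has 11 carbons, so the parent hydride is undecane.
A carboxylic acid (terminal –COOH) is the principal characteristic group, giving the suffix -oic acid.
The numbering direction is chosen so that the carboxylic acid carbon is C-1 by definition.
That gives chloro groups at C-6 and C-8.
The name is 6,8-dichloroundecanoic acid.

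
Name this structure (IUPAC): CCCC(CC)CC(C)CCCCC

The longest continuous carbon chain has 11 atoms, so the parent hydride is undecane.
Number the chain so that the substituent locant set {4,6} is lower than {6,8} at the first point of difference.
This places an ethyl group at C-4; a methyl group at C-6.
The substituents are ordered alphabetically, ignoring any di-/tri- multipliers.
Putting it together: 4-ethyl-6-methylundecane.

4-ethyl-6-methylundecane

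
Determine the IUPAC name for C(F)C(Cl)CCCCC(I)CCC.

2-chloro-1-fluoro-7-iododecane

The longest continuous carbon chain has 10 atoms, so the parent hydride is decane.
The numbering direction is chosen so that the substituent locant set {1,2,7} is lower than {4,9,10} at the first point of difference.
With this numbering: a chloro group at C-2; a fluoro group at C-1; an iodo group at C-7.
The substituents are ordered alphabetically, ignoring any di-/tri- multipliers.
Putting it together: 2-chloro-1-fluoro-7-iododecane.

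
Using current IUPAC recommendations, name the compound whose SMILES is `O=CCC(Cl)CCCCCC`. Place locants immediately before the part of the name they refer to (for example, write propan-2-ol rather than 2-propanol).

The longest carbon chain that includes the –CHO group has 9 carbons, so the parent hydride is nonane.
The principal characteristic group is an aldehyde (terminal –CHO), named with the suffix -al.
Choose the numbering such that the aldehyde carbon is C-1 by definition.
With this numbering: a chloro group at C-3.
Assembling the pieces gives 3-chlorononanal.

3-chlorononanal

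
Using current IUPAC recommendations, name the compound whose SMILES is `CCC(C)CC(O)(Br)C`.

Counting along the main chain through the –OH group gives 6 carbons: the parent is hexane.
The principal characteristic group is an alcohol (–OH), named with the suffix -ol.
The numbering direction is chosen so that numbering from this end puts the hydroxyl group at C-2 rather than C-5.
This places the hydroxyl at C-2; a bromo group at C-2; a methyl group at C-4.
Prefixes are listed alphabetically: bromo, methyl.
Putting it together: 2-bromo-4-methylhexan-2-ol.

2-bromo-4-methylhexan-2-ol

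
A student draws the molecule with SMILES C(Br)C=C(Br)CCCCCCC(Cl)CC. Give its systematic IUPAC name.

The longest chain bearing the multiple bond is 12 carbons long (dodecane).
There is one C=C double bond, indicated by the ending -ene.
Choose the numbering such that numbering from this end puts the double bond at C-2 rather than C-10.
This places the double bond between C-2 and C-3; bromo groups at C-1 and C-3; a chloro group at C-10.
Prefixes are listed alphabetically: bromo, chloro.
Putting it together: 1,3-dibromo-10-chlorododec-2-ene.

1,3-dibromo-10-chlorododec-2-ene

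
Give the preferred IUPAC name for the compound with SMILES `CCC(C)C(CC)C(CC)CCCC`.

4,5-diethyl-3-methylnonane

The longest carbon chain is 9 atoms: the parent is nonane.
Number the chain so that the substituent locant set {3,4,5} is lower than {5,6,7} at the first point of difference.
With this numbering: ethyl groups at C-4 and C-5; a methyl group at C-3.
Prefixes are listed alphabetically: ethyl, methyl.
Assembling the pieces gives 4,5-diethyl-3-methylnonane.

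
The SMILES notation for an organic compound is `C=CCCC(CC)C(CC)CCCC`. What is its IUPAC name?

5,6-diethyldec-1-ene

Counting along the main chain through the multiple bond gives 10 carbons: the parent is decane.
A C=C double bond in the chain gives the infix -ene-.
Choose the numbering such that numbering from this end puts the double bond at C-1 rather than C-9.
With this numbering: the double bond between C-1 and C-2; ethyl groups at C-5 and C-6.
The name is 5,6-diethyldec-1-ene.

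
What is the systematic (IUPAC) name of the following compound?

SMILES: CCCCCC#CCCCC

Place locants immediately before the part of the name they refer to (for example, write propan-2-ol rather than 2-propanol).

Counting along the main chain through the multiple bond gives 11 carbons: the parent is undecane.
The chain contains a C≡C triple bond, so the unsaturation ending is -yne.
Choose the numbering such that numbering from this end puts the triple bond at C-5 rather than C-6.
With this numbering: the triple bond between C-5 and C-6.
Putting it together: undec-5-yne.

undec-5-yne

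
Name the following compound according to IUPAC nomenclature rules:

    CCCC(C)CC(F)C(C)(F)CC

The longest continuous carbon chain has 9 atoms, so the parent hydride is nonane.
Choose the numbering such that the substituent locant set {3,3,4,6} is lower than {4,6,7,7} at the first point of difference.
With this numbering: fluoro groups at C-3 and C-4; methyl groups at C-3 and C-6.
The substituents are ordered alphabetically, ignoring any di-/tri- multipliers.
Assembling the pieces gives 3,4-difluoro-3,6-dimethylnonane.

3,4-difluoro-3,6-dimethylnonane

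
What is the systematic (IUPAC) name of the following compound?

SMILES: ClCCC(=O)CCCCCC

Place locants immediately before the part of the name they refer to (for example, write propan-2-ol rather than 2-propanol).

1-chlorononan-3-one

The longest carbon chain that includes the carbonyl has 9 carbons, so the parent hydride is nonane.
The principal characteristic group is a ketone (C=O on an internal carbon), named with the suffix -one.
Choose the numbering such that numbering from this end puts the carbonyl group at C-3 rather than C-7.
This places the carbonyl at C-3; a chloro group at C-1.
Assembling the pieces gives 1-chlorononan-3-one.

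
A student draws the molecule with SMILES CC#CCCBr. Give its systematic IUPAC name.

Counting along the main chain through the multiple bond gives 5 carbons: the parent is pentane.
The chain contains a C≡C triple bond, so the unsaturation ending is -yne.
Choose the numbering such that numbering from this end puts the triple bond at C-2 rather than C-3.
That gives the triple bond between C-2 and C-3; a bromo group at C-5.
Assembling the pieces gives 5-bromopent-2-yne.

5-bromopent-2-yne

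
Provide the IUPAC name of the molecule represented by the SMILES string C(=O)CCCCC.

Counting along the main chain through the –CHO group gives 6 carbons: the parent is hexane.
An aldehyde (terminal –CHO) is the principal characteristic group, giving the suffix -al.
Number the chain so that the aldehyde carbon is C-1 by definition.
The name is hexanal.

hexanal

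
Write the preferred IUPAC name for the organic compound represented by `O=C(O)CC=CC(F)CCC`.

5-fluorooct-3-enoic acid

The longest chain bearing the –COOH group and the multiple bond is 8 carbons long (octane).
The highest-priority functional group is a carboxylic acid (terminal –COOH), so the name ends in -oic acid.
The chain contains a C=C double bond, so the unsaturation ending is -ene.
Number the chain so that the carboxylic acid carbon is C-1 by definition.
That gives the double bond between C-3 and C-4; a fluoro group at C-5.
Assembling the pieces gives 5-fluorooct-3-enoic acid.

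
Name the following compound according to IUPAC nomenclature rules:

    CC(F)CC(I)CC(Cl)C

The longest continuous carbon chain has 7 atoms, so the parent hydride is heptane.
Number the chain so that the locant sets are identical either way, so the alphabetically earlier chloro substituent takes the lower locant (2 rather than 6).
With this numbering: a chloro group at C-2; a fluoro group at C-6; an iodo group at C-4.
Prefixes are listed alphabetically: chloro, fluoro, iodo.
Putting it together: 2-chloro-6-fluoro-4-iodoheptane.

2-chloro-6-fluoro-4-iodoheptane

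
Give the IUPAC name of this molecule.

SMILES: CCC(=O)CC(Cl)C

The longest chain bearing the carbonyl is 6 carbons long (hexane).
The highest-priority functional group is a ketone (C=O on an internal carbon), so the name ends in -one.
The numbering direction is chosen so that numbering from this end puts the carbonyl group at C-3 rather than C-4.
With this numbering: the carbonyl at C-3; a chloro group at C-5.
The name is 5-chlorohexan-3-one.

5-chlorohexan-3-one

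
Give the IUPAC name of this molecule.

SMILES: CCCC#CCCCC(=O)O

non-5-ynoic acid

Counting along the main chain through the –COOH group and the multiple bond gives 9 carbons: the parent is nonane.
The principal characteristic group is a carboxylic acid (terminal –COOH), named with the suffix -oic acid.
A C≡C triple bond in the chain gives the infix -yne-.
Choose the numbering such that the carboxylic acid carbon is C-1 by definition.
With this numbering: the triple bond between C-5 and C-6.
Putting it together: non-5-ynoic acid.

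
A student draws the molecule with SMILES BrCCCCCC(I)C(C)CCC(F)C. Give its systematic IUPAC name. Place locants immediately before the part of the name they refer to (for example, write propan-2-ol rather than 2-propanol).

The longest carbon chain is 11 atoms: the parent is undecane.
The numbering direction is chosen so that the substituent locant set {1,6,7,10} is lower than {2,5,6,11} at the first point of difference.
With this numbering: a bromo group at C-1; a fluoro group at C-10; an iodo group at C-6; a methyl group at C-7.
Substituent prefixes are cited in alphabetical order (multiplying prefixes like di-/tri- are ignored for ordering).
The name is 1-bromo-10-fluoro-6-iodo-7-methylundecane.

1-bromo-10-fluoro-6-iodo-7-methylundecane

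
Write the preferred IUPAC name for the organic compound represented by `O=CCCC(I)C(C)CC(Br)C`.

Counting along the main chain through the –CHO group gives 8 carbons: the parent is octane.
The principal characteristic group is an aldehyde (terminal –CHO), named with the suffix -al.
Number the chain so that the aldehyde carbon is C-1 by definition.
That gives a bromo group at C-7; an iodo group at C-4; a methyl group at C-5.
The substituents are ordered alphabetically, ignoring any di-/tri- multipliers.
Putting it together: 7-bromo-4-iodo-5-methyloctanal.

7-bromo-4-iodo-5-methyloctanal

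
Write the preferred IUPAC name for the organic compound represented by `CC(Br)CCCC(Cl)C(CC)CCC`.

2-bromo-6-chloro-7-ethyldecane

The longest continuous carbon chain has 10 atoms, so the parent hydride is decane.
Choose the numbering such that the substituent locant set {2,6,7} is lower than {4,5,9} at the first point of difference.
This places a bromo group at C-2; a chloro group at C-6; an ethyl group at C-7.
Substituent prefixes are cited in alphabetical order (multiplying prefixes like di-/tri- are ignored for ordering).
Assembling the pieces gives 2-bromo-6-chloro-7-ethyldecane.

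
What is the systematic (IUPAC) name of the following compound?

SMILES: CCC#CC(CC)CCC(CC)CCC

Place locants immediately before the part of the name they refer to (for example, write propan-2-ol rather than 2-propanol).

5,8-diethylundec-3-yne

The longest carbon chain that includes the multiple bond has 11 carbons, so the parent hydride is undecane.
A C≡C triple bond in the chain gives the infix -yne-.
Choose the numbering such that numbering from this end puts the triple bond at C-3 rather than C-8.
This places the triple bond between C-3 and C-4; ethyl groups at C-5 and C-8.
The name is 5,8-diethylundec-3-yne.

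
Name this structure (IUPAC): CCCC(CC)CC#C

The longest carbon chain that includes the multiple bond has 7 carbons, so the parent hydride is heptane.
The chain contains a C≡C triple bond, so the unsaturation ending is -yne.
The numbering direction is chosen so that numbering from this end puts the triple bond at C-1 rather than C-6.
That gives the triple bond between C-1 and C-2; an ethyl group at C-4.
Putting it together: 4-ethylhept-1-yne.

4-ethylhept-1-yne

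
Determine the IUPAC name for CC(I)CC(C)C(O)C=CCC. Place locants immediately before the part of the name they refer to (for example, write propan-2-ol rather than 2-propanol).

The longest chain bearing the –OH group and the multiple bond is 9 carbons long (nonane).
The principal characteristic group is an alcohol (–OH), named with the suffix -ol.
The chain contains a C=C double bond, so the unsaturation ending is -ene.
The numbering direction is chosen so that numbering from this end puts the double bond at C-3 rather than C-6.
With this numbering: the hydroxyl at C-5; the double bond between C-3 and C-4; an iodo group at C-8; a methyl group at C-6.
Substituent prefixes are cited in alphabetical order (multiplying prefixes like di-/tri- are ignored for ordering).
The name is 8-iodo-6-methylnon-3-en-5-ol.

8-iodo-6-methylnon-3-en-5-ol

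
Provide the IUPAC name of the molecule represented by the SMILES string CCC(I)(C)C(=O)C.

3-iodo-3-methylpentan-2-one

Counting along the main chain through the carbonyl gives 5 carbons: the parent is pentane.
The highest-priority functional group is a ketone (C=O on an internal carbon), so the name ends in -one.
Number the chain so that numbering from this end puts the carbonyl group at C-2 rather than C-4.
This places the carbonyl at C-2; an iodo group at C-3; a methyl group at C-3.
Substituent prefixes are cited in alphabetical order (multiplying prefixes like di-/tri- are ignored for ordering).
Putting it together: 3-iodo-3-methylpentan-2-one.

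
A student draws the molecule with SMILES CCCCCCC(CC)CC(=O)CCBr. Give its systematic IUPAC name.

1-bromo-5-ethylundecan-3-one

The longest chain bearing the carbonyl is 11 carbons long (undecane).
The highest-priority functional group is a ketone (C=O on an internal carbon), so the name ends in -one.
The numbering direction is chosen so that numbering from this end puts the carbonyl group at C-3 rather than C-9.
With this numbering: the carbonyl at C-3; a bromo group at C-1; an ethyl group at C-5.
Substituent prefixes are cited in alphabetical order (multiplying prefixes like di-/tri- are ignored for ordering).
The name is 1-bromo-5-ethylundecan-3-one.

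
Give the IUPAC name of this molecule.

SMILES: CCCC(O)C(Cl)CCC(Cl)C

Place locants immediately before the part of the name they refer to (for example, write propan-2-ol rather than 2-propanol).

5,8-dichlorononan-4-ol

The longest carbon chain that includes the –OH group has 9 carbons, so the parent hydride is nonane.
An alcohol (–OH) is the principal characteristic group, giving the suffix -ol.
Number the chain so that numbering from this end puts the hydroxyl group at C-4 rather than C-6.
This places the hydroxyl at C-4; chloro groups at C-5 and C-8.
Assembling the pieces gives 5,8-dichlorononan-4-ol.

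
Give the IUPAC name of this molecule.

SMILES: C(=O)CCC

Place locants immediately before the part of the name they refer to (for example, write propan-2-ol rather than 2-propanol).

butanal

Counting along the main chain through the –CHO group gives 4 carbons: the parent is butane.
An aldehyde (terminal –CHO) is the principal characteristic group, giving the suffix -al.
Number the chain so that the aldehyde carbon is C-1 by definition.
Putting it together: butanal.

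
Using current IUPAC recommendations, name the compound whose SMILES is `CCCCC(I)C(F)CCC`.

4-fluoro-5-iodononane

The parent chain contains 9 carbons (nonane).
Number the chain so that the substituent locant set {4,5} is lower than {5,6} at the first point of difference.
This places a fluoro group at C-4; an iodo group at C-5.
Substituent prefixes are cited in alphabetical order (multiplying prefixes like di-/tri- are ignored for ordering).
Assembling the pieces gives 4-fluoro-5-iodononane.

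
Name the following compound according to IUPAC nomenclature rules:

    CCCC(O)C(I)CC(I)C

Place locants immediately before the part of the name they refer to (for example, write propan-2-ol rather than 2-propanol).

The longest carbon chain that includes the –OH group has 8 carbons, so the parent hydride is octane.
An alcohol (–OH) is the principal characteristic group, giving the suffix -ol.
Choose the numbering such that numbering from this end puts the hydroxyl group at C-4 rather than C-5.
With this numbering: the hydroxyl at C-4; iodo groups at C-5 and C-7.
Assembling the pieces gives 5,7-diiodooctan-4-ol.

5,7-diiodooctan-4-ol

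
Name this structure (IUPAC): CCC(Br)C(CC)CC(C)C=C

The longest carbon chain that includes the multiple bond has 8 carbons, so the parent hydride is octane.
The chain contains a C=C double bond, so the unsaturation ending is -ene.
Number the chain so that numbering from this end puts the double bond at C-1 rather than C-7.
With this numbering: the double bond between C-1 and C-2; a bromo group at C-6; an ethyl group at C-5; a methyl group at C-3.
Prefixes are listed alphabetically: bromo, ethyl, methyl.
The name is 6-bromo-5-ethyl-3-methyloct-1-ene.

6-bromo-5-ethyl-3-methyloct-1-ene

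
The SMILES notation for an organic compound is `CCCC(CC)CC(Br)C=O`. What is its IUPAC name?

2-bromo-4-ethylheptanal

The longest carbon chain that includes the –CHO group has 7 carbons, so the parent hydride is heptane.
The highest-priority functional group is an aldehyde (terminal –CHO), so the name ends in -al.
Number the chain so that the aldehyde carbon is C-1 by definition.
This places a bromo group at C-2; an ethyl group at C-4.
Prefixes are listed alphabetically: bromo, ethyl.
The name is 2-bromo-4-ethylheptanal.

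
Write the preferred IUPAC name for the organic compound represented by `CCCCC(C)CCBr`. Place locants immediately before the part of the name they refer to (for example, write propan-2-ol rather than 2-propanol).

The parent chain contains 7 carbons (heptane).
The numbering direction is chosen so that the substituent locant set {1,3} is lower than {5,7} at the first point of difference.
With this numbering: a bromo group at C-1; a methyl group at C-3.
Prefixes are listed alphabetically: bromo, methyl.
The name is 1-bromo-3-methylheptane.

1-bromo-3-methylheptane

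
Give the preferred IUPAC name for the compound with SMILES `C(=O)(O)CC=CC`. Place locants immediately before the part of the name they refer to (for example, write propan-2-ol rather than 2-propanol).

Counting along the main chain through the –COOH group and the multiple bond gives 5 carbons: the parent is pentane.
A carboxylic acid (terminal –COOH) is the principal characteristic group, giving the suffix -oic acid.
A C=C double bond in the chain gives the infix -ene-.
Number the chain so that the carboxylic acid carbon is C-1 by definition.
This places the double bond between C-3 and C-4.
Assembling the pieces gives pent-3-enoic acid.

pent-3-enoic acid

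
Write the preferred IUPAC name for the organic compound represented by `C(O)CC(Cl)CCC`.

3-chlorohexan-1-ol

The longest carbon chain that includes the –OH group has 6 carbons, so the parent hydride is hexane.
An alcohol (–OH) is the principal characteristic group, giving the suffix -ol.
The numbering direction is chosen so that numbering from this end puts the hydroxyl group at C-1 rather than C-6.
That gives the hydroxyl at C-1; a chloro group at C-3.
Assembling the pieces gives 3-chlorohexan-1-ol.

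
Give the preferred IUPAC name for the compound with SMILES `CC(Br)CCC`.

The longest carbon chain is 5 atoms: the parent is pentane.
The numbering direction is chosen so that the substituent locant set {2} is lower than {4} at the first point of difference.
With this numbering: a bromo group at C-2.
Putting it together: 2-bromopentane.

2-bromopentane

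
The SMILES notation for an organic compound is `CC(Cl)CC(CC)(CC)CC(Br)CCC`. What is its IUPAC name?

6-bromo-2-chloro-4,4-diethylnonane

The parent chain contains 9 carbons (nonane).
Number the chain so that the substituent locant set {2,4,4,6} is lower than {4,6,6,8} at the first point of difference.
With this numbering: a bromo group at C-6; a chloro group at C-2; two ethyl groups at C-4.
The substituents are ordered alphabetically, ignoring any di-/tri- multipliers.
Putting it together: 6-bromo-2-chloro-4,4-diethylnonane.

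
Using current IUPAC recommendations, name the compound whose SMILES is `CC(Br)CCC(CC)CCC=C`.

The longest chain bearing the multiple bond is 9 carbons long (nonane).
A C=C double bond in the chain gives the infix -ene-.
The numbering direction is chosen so that numbering from this end puts the double bond at C-1 rather than C-8.
With this numbering: the double bond between C-1 and C-2; a bromo group at C-8; an ethyl group at C-5.
Prefixes are listed alphabetically: bromo, ethyl.
Assembling the pieces gives 8-bromo-5-ethylnon-1-ene.

8-bromo-5-ethylnon-1-ene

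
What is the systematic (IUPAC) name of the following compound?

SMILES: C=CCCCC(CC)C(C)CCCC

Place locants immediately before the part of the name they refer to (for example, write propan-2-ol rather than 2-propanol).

The longest chain bearing the multiple bond is 11 carbons long (undecane).
A C=C double bond in the chain gives the infix -ene-.
Number the chain so that numbering from this end puts the double bond at C-1 rather than C-10.
With this numbering: the double bond between C-1 and C-2; an ethyl group at C-6; a methyl group at C-7.
Substituent prefixes are cited in alphabetical order (multiplying prefixes like di-/tri- are ignored for ordering).
Putting it together: 6-ethyl-7-methylundec-1-ene.

6-ethyl-7-methylundec-1-ene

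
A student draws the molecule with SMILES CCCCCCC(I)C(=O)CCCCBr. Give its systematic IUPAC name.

1-bromo-6-iodododecan-5-one

Counting along the main chain through the carbonyl gives 12 carbons: the parent is dodecane.
The highest-priority functional group is a ketone (C=O on an internal carbon), so the name ends in -one.
The numbering direction is chosen so that numbering from this end puts the carbonyl group at C-5 rather than C-8.
This places the carbonyl at C-5; a bromo group at C-1; an iodo group at C-6.
Substituent prefixes are cited in alphabetical order (multiplying prefixes like di-/tri- are ignored for ordering).
The name is 1-bromo-6-iodododecan-5-one.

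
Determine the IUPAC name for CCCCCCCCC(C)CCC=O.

4-methyldodecanal

Counting along the main chain through the –CHO group gives 12 carbons: the parent is dodecane.
The principal characteristic group is an aldehyde (terminal –CHO), named with the suffix -al.
Number the chain so that the aldehyde carbon is C-1 by definition.
With this numbering: a methyl group at C-4.
The name is 4-methyldodecanal.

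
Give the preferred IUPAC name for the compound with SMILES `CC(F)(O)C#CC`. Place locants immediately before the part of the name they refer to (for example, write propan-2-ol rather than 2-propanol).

Counting along the main chain through the –OH group and the multiple bond gives 5 carbons: the parent is pentane.
An alcohol (–OH) is the principal characteristic group, giving the suffix -ol.
The chain contains a C≡C triple bond, so the unsaturation ending is -yne.
The numbering direction is chosen so that numbering from this end puts the hydroxyl group at C-2 rather than C-4.
With this numbering: the hydroxyl at C-2; the triple bond between C-3 and C-4; a fluoro group at C-2.
Assembling the pieces gives 2-fluoropent-3-yn-2-ol.

2-fluoropent-3-yn-2-ol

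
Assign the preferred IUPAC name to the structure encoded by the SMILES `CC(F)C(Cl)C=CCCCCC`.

3-chloro-2-fluorodec-4-ene

Counting along the main chain through the multiple bond gives 10 carbons: the parent is decane.
A C=C double bond in the chain gives the infix -ene-.
The numbering direction is chosen so that numbering from this end puts the double bond at C-4 rather than C-6.
This places the double bond between C-4 and C-5; a chloro group at C-3; a fluoro group at C-2.
Prefixes are listed alphabetically: chloro, fluoro.
Assembling the pieces gives 3-chloro-2-fluorodec-4-ene.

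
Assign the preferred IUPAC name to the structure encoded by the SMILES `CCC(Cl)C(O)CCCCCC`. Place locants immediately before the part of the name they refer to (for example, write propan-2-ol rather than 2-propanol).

Counting along the main chain through the –OH group gives 10 carbons: the parent is decane.
The highest-priority functional group is an alcohol (–OH), so the name ends in -ol.
The numbering direction is chosen so that numbering from this end puts the hydroxyl group at C-4 rather than C-7.
This places the hydroxyl at C-4; a chloro group at C-3.
Assembling the pieces gives 3-chlorodecan-4-ol.

3-chlorodecan-4-ol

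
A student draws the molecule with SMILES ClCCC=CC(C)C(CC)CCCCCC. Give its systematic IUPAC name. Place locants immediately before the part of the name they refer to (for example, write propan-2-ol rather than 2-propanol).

1-chloro-6-ethyl-5-methyldodec-3-ene

Counting along the main chain through the multiple bond gives 12 carbons: the parent is dodecane.
A C=C double bond in the chain gives the infix -ene-.
Choose the numbering such that numbering from this end puts the double bond at C-3 rather than C-9.
With this numbering: the double bond between C-3 and C-4; a chloro group at C-1; an ethyl group at C-6; a methyl group at C-5.
The substituents are ordered alphabetically, ignoring any di-/tri- multipliers.
The name is 1-chloro-6-ethyl-5-methyldodec-3-ene.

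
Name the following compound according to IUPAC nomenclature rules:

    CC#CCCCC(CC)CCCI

7-ethyl-10-iododec-2-yne

The longest chain bearing the multiple bond is 10 carbons long (decane).
A C≡C triple bond in the chain gives the infix -yne-.
The numbering direction is chosen so that numbering from this end puts the triple bond at C-2 rather than C-8.
With this numbering: the triple bond between C-2 and C-3; an ethyl group at C-7; an iodo group at C-10.
Substituent prefixes are cited in alphabetical order (multiplying prefixes like di-/tri- are ignored for ordering).
Assembling the pieces gives 7-ethyl-10-iododec-2-yne.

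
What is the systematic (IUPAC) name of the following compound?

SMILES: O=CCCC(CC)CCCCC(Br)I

The longest carbon chain that includes the –CHO group has 9 carbons, so the parent hydride is nonane.
An aldehyde (terminal –CHO) is the principal characteristic group, giving the suffix -al.
The numbering direction is chosen so that the aldehyde carbon is C-1 by definition.
This places a bromo group at C-9; an ethyl group at C-4; an iodo group at C-9.
The substituents are ordered alphabetically, ignoring any di-/tri- multipliers.
Putting it together: 9-bromo-4-ethyl-9-iodononanal.

9-bromo-4-ethyl-9-iodononanal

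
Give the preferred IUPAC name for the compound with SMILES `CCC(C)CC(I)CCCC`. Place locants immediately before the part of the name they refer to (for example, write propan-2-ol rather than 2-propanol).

The parent chain contains 9 carbons (nonane).
Number the chain so that the substituent locant set {3,5} is lower than {5,7} at the first point of difference.
With this numbering: an iodo group at C-5; a methyl group at C-3.
Prefixes are listed alphabetically: iodo, methyl.
The name is 5-iodo-3-methylnonane.

5-iodo-3-methylnonane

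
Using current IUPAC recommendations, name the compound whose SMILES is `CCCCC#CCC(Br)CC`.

The longest chain bearing the multiple bond is 10 carbons long (decane).
There is one C≡C triple bond, indicated by the ending -yne.
Number the chain so that the substituent locant set {3} is lower than {8} at the first point of difference.
This places the triple bond between C-5 and C-6; a bromo group at C-3.
Assembling the pieces gives 3-bromodec-5-yne.

3-bromodec-5-yne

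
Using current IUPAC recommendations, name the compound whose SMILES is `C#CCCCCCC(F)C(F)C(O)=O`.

The longest chain bearing the –COOH group and the multiple bond is 10 carbons long (decane).
The principal characteristic group is a carboxylic acid (terminal –COOH), named with the suffix -oic acid.
There is one C≡C triple bond, indicated by the ending -yne.
The numbering direction is chosen so that the carboxylic acid carbon is C-1 by definition.
With this numbering: the triple bond between C-9 and C-10; fluoro groups at C-2 and C-3.
Assembling the pieces gives 2,3-difluorodec-9-ynoic acid.

2,3-difluorodec-9-ynoic acid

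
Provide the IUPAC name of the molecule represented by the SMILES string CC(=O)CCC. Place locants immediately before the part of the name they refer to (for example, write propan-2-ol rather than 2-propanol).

pentan-2-one

The longest chain bearing the carbonyl is 5 carbons long (pentane).
The highest-priority functional group is a ketone (C=O on an internal carbon), so the name ends in -one.
Number the chain so that numbering from this end puts the carbonyl group at C-2 rather than C-4.
This places the carbonyl at C-2.
The name is pentan-2-one.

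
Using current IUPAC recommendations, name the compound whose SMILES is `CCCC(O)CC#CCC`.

non-6-yn-4-ol

The longest carbon chain that includes the –OH group and the multiple bond has 9 carbons, so the parent hydride is nonane.
The principal characteristic group is an alcohol (–OH), named with the suffix -ol.
A C≡C triple bond in the chain gives the infix -yne-.
The numbering direction is chosen so that numbering from this end puts the hydroxyl group at C-4 rather than C-6.
That gives the hydroxyl at C-4; the triple bond between C-6 and C-7.
Assembling the pieces gives non-6-yn-4-ol.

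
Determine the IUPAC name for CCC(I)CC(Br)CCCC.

The parent chain contains 9 carbons (nonane).
The numbering direction is chosen so that the substituent locant set {3,5} is lower than {5,7} at the first point of difference.
With this numbering: a bromo group at C-5; an iodo group at C-3.
The substituents are ordered alphabetically, ignoring any di-/tri- multipliers.
Assembling the pieces gives 5-bromo-3-iodononane.

5-bromo-3-iodononane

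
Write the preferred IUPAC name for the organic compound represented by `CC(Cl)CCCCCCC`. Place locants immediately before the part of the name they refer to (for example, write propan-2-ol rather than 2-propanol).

The longest carbon chain is 9 atoms: the parent is nonane.
The numbering direction is chosen so that the substituent locant set {2} is lower than {8} at the first point of difference.
This places a chloro group at C-2.
Assembling the pieces gives 2-chlorononane.

2-chlorononane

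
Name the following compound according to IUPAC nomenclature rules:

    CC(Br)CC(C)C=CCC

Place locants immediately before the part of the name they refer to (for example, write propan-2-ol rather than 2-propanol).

7-bromo-5-methyloct-3-ene

Counting along the main chain through the multiple bond gives 8 carbons: the parent is octane.
The chain contains a C=C double bond, so the unsaturation ending is -ene.
Number the chain so that numbering from this end puts the double bond at C-3 rather than C-5.
That gives the double bond between C-3 and C-4; a bromo group at C-7; a methyl group at C-5.
Prefixes are listed alphabetically: bromo, methyl.
The name is 7-bromo-5-methyloct-3-ene.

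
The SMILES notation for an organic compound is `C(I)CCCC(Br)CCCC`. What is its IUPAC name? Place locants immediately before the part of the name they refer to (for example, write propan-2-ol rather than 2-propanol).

5-bromo-1-iodononane

The longest carbon chain is 9 atoms: the parent is nonane.
The numbering direction is chosen so that the substituent locant set {1,5} is lower than {5,9} at the first point of difference.
That gives a bromo group at C-5; an iodo group at C-1.
Substituent prefixes are cited in alphabetical order (multiplying prefixes like di-/tri- are ignored for ordering).
The name is 5-bromo-1-iodononane.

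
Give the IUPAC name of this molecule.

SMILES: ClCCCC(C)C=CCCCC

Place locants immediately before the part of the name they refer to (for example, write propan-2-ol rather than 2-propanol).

1-chloro-4-methyldec-5-ene

The longest chain bearing the multiple bond is 10 carbons long (decane).
There is one C=C double bond, indicated by the ending -ene.
Number the chain so that the substituent locant set {1,4} is lower than {7,10} at the first point of difference.
This places the double bond between C-5 and C-6; a chloro group at C-1; a methyl group at C-4.
Prefixes are listed alphabetically: chloro, methyl.
Assembling the pieces gives 1-chloro-4-methyldec-5-ene.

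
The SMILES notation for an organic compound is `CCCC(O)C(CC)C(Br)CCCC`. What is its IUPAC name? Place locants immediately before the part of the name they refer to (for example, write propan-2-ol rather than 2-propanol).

The longest chain bearing the –OH group is 10 carbons long (decane).
The highest-priority functional group is an alcohol (–OH), so the name ends in -ol.
The numbering direction is chosen so that numbering from this end puts the hydroxyl group at C-4 rather than C-7.
This places the hydroxyl at C-4; a bromo group at C-6; an ethyl group at C-5.
Substituent prefixes are cited in alphabetical order (multiplying prefixes like di-/tri- are ignored for ordering).
The name is 6-bromo-5-ethyldecan-4-ol.

6-bromo-5-ethyldecan-4-ol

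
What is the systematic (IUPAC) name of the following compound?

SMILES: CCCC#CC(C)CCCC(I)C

10-iodo-6-methylundec-4-yne

Counting along the main chain through the multiple bond gives 11 carbons: the parent is undecane.
There is one C≡C triple bond, indicated by the ending -yne.
Number the chain so that numbering from this end puts the triple bond at C-4 rather than C-7.
This places the triple bond between C-4 and C-5; an iodo group at C-10; a methyl group at C-6.
Prefixes are listed alphabetically: iodo, methyl.
The name is 10-iodo-6-methylundec-4-yne.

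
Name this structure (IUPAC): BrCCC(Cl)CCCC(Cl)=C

8-bromo-2,6-dichlorooct-1-ene

The longest chain bearing the multiple bond is 8 carbons long (octane).
A C=C double bond in the chain gives the infix -ene-.
Choose the numbering such that numbering from this end puts the double bond at C-1 rather than C-7.
With this numbering: the double bond between C-1 and C-2; a bromo group at C-8; chloro groups at C-2 and C-6.
Prefixes are listed alphabetically: bromo, chloro.
Assembling the pieces gives 8-bromo-2,6-dichlorooct-1-ene.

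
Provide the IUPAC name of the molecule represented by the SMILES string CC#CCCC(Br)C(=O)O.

Counting along the main chain through the –COOH group and the multiple bond gives 7 carbons: the parent is heptane.
The highest-priority functional group is a carboxylic acid (terminal –COOH), so the name ends in -oic acid.
There is one C≡C triple bond, indicated by the ending -yne.
Choose the numbering such that the carboxylic acid carbon is C-1 by definition.
With this numbering: the triple bond between C-5 and C-6; a bromo group at C-2.
Putting it together: 2-bromohept-5-ynoic acid.

2-bromohept-5-ynoic acid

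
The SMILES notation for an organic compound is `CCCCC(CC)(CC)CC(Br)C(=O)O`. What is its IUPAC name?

2-bromo-4,4-diethyloctanoic acid

The longest chain bearing the –COOH group is 8 carbons long (octane).
The principal characteristic group is a carboxylic acid (terminal –COOH), named with the suffix -oic acid.
Choose the numbering such that the carboxylic acid carbon is C-1 by definition.
With this numbering: a bromo group at C-2; two ethyl groups at C-4.
Prefixes are listed alphabetically: bromo, ethyl.
Putting it together: 2-bromo-4,4-diethyloctanoic acid.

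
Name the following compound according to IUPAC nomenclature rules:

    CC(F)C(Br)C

2-bromo-3-fluorobutane

The longest continuous carbon chain has 4 atoms, so the parent hydride is butane.
Choose the numbering such that the locant sets are identical either way, so the alphabetically earlier bromo substituent takes the lower locant (2 rather than 3).
This places a bromo group at C-2; a fluoro group at C-3.
Prefixes are listed alphabetically: bromo, fluoro.
The name is 2-bromo-3-fluorobutane.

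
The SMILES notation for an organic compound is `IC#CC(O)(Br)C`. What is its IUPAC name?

The longest chain bearing the –OH group and the multiple bond is 4 carbons long (butane).
The highest-priority functional group is an alcohol (–OH), so the name ends in -ol.
The chain contains a C≡C triple bond, so the unsaturation ending is -yne.
Number the chain so that numbering from this end puts the hydroxyl group at C-2 rather than C-3.
With this numbering: the hydroxyl at C-2; the triple bond between C-3 and C-4; a bromo group at C-2; an iodo group at C-4.
The substituents are ordered alphabetically, ignoring any di-/tri- multipliers.
Assembling the pieces gives 2-bromo-4-iodobut-3-yn-2-ol.

2-bromo-4-iodobut-3-yn-2-ol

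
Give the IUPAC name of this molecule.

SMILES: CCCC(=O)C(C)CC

3-methylheptan-4-one

The longest carbon chain that includes the carbonyl has 7 carbons, so the parent hydride is heptane.
A ketone (C=O on an internal carbon) is the principal characteristic group, giving the suffix -one.
Number the chain so that the substituent locant set {3} is lower than {5} at the first point of difference.
This places the carbonyl at C-4; a methyl group at C-3.
The name is 3-methylheptan-4-one.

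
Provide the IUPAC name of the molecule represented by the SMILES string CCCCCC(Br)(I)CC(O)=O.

The longest carbon chain that includes the –COOH group has 8 carbons, so the parent hydride is octane.
A carboxylic acid (terminal –COOH) is the principal characteristic group, giving the suffix -oic acid.
The numbering direction is chosen so that the carboxylic acid carbon is C-1 by definition.
That gives a bromo group at C-3; an iodo group at C-3.
The substituents are ordered alphabetically, ignoring any di-/tri- multipliers.
Putting it together: 3-bromo-3-iodooctanoic acid.

3-bromo-3-iodooctanoic acid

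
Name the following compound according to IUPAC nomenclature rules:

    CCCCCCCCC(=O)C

decan-2-one

The longest chain bearing the carbonyl is 10 carbons long (decane).
A ketone (C=O on an internal carbon) is the principal characteristic group, giving the suffix -one.
Number the chain so that numbering from this end puts the carbonyl group at C-2 rather than C-9.
That gives the carbonyl at C-2.
Assembling the pieces gives decan-2-one.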